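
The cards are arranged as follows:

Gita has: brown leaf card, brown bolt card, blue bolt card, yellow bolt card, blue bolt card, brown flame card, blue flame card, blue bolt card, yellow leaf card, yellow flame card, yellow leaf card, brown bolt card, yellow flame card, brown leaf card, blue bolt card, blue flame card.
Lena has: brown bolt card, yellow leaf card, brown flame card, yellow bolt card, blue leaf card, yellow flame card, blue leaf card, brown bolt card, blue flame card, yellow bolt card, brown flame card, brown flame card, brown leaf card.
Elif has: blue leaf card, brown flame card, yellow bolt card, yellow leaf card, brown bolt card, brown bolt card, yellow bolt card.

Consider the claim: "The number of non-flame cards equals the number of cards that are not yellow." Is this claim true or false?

False

There are 25 non-flame cards.
There are 24 cards that are not yellow.
The claim requires 25 = 24, which does not hold.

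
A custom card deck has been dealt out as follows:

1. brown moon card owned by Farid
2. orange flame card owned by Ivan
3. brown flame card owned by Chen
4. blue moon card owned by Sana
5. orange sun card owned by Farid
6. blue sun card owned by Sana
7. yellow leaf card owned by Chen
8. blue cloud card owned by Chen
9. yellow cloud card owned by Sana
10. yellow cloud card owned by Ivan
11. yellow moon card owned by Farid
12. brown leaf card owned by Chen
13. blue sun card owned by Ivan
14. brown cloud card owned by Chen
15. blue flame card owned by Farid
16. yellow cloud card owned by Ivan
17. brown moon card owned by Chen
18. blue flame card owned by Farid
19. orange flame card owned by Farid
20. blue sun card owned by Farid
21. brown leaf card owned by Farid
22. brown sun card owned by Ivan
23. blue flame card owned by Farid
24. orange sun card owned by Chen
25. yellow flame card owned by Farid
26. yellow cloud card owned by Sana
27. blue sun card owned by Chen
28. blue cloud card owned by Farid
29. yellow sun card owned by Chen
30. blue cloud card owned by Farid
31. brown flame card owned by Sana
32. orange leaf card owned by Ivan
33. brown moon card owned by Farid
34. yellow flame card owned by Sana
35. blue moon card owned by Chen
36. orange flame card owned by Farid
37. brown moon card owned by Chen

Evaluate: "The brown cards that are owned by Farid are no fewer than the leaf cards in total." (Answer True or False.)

False

brown cards owned by Farid: 3.
leaf cards: 4.
The claim requires 3 ≥ 4, which does not hold.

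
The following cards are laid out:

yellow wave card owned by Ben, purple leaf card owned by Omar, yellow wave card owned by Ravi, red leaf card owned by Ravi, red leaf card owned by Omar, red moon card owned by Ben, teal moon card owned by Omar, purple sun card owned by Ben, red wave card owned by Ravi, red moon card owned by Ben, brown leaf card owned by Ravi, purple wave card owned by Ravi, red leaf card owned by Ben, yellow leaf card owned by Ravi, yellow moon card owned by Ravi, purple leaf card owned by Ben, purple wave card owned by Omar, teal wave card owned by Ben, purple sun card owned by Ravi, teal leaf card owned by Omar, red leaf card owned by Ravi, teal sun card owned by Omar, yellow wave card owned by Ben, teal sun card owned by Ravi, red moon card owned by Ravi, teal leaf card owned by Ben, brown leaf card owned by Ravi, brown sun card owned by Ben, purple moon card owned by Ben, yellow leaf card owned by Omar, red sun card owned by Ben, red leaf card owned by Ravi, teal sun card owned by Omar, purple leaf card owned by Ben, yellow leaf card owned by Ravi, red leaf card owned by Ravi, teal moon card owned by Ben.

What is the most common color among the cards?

red

Counts by color: red 11, teal 8, purple 8, yellow 7, brown 3.
The maximum is 11, held uniquely by red.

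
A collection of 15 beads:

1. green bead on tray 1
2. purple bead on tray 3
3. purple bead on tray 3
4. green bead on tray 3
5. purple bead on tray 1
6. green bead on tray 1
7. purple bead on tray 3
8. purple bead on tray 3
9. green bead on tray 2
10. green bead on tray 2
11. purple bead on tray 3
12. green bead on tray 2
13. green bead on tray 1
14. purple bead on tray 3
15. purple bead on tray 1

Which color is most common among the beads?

purple

Counts by color: purple 8, green 7.
The maximum is 8, held uniquely by purple.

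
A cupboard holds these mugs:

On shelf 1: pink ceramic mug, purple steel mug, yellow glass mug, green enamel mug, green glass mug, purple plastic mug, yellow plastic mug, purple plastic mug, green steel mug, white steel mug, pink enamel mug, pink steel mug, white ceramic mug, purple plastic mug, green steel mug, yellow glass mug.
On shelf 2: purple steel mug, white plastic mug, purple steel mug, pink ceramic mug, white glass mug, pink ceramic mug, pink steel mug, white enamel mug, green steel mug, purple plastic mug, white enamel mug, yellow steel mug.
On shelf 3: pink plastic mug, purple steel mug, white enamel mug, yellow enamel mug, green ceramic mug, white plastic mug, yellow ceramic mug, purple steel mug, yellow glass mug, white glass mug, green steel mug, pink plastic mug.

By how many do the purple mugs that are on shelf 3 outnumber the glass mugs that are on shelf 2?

purple mugs on shelf 3: 2.
glass mugs on shelf 2: 1.
2 − 1 = 1.

1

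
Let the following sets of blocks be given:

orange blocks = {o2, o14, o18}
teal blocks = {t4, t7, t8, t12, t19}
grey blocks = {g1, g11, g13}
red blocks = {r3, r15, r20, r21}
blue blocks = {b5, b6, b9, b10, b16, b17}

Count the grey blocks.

3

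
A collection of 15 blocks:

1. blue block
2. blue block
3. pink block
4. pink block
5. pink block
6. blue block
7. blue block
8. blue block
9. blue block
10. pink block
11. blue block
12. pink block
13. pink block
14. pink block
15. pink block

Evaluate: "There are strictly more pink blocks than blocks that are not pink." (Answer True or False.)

True

pink blocks: 8.
blocks that are not pink: 7.
The claim requires 8 > 7, which holds.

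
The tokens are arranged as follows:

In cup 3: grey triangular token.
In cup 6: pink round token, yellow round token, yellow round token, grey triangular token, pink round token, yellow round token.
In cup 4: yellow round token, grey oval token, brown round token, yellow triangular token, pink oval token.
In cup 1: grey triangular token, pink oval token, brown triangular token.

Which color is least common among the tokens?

Counts by color: yellow 5, grey 4, pink 4, brown 2.
The minimum is 2, held uniquely by brown.

brown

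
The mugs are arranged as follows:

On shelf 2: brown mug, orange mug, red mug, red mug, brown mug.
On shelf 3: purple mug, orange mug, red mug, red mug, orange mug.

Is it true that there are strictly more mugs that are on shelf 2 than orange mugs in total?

There are 5 mugs on shelf 2.
There are 3 orange mugs.
The claim requires 5 > 3, which holds.

True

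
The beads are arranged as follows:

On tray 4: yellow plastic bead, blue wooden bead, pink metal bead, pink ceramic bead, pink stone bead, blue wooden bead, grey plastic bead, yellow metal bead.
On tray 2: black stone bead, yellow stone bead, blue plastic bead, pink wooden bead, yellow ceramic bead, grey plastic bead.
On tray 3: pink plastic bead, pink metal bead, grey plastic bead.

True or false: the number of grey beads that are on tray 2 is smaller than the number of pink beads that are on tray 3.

|grey beads on tray 2| = 1.
|pink beads on tray 3| = 2.
The claim requires 1 < 2, which holds.

True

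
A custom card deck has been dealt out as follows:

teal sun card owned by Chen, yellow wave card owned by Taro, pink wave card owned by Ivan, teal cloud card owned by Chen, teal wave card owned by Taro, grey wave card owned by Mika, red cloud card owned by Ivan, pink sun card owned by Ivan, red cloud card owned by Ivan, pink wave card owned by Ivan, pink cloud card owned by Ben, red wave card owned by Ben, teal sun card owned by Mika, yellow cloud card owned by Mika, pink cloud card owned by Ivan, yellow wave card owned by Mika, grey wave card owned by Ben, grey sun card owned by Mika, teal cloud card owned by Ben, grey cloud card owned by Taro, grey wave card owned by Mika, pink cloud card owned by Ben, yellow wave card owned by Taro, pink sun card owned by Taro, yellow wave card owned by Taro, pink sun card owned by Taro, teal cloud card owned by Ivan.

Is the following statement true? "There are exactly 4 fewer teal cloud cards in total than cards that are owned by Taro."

True

teal cloud cards: 3.
cards owned by Taro: 7.
The claim requires 7 − 3 (= 4) to equal 4, which holds.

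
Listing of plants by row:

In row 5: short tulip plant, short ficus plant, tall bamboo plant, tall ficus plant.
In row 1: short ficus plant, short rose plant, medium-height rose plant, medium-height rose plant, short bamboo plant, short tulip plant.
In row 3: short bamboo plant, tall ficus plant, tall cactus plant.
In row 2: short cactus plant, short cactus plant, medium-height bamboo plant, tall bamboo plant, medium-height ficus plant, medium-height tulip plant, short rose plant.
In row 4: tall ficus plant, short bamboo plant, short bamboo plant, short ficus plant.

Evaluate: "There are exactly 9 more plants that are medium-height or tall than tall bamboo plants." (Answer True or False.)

True

There are 11 plants that are medium-height or tall.
There are 2 tall bamboo plants.
The claim requires 11 − 2 (= 9) to equal 9, which holds.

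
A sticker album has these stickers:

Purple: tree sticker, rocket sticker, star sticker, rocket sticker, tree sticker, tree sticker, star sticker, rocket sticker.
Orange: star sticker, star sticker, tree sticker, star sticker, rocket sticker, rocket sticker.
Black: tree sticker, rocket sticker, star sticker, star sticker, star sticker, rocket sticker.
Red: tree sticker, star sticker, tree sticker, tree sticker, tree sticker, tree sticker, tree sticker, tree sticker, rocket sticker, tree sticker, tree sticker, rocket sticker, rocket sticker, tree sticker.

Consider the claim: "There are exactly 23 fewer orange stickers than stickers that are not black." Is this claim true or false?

orange stickers: 6.
stickers that are not black: 28.
The claim requires 28 − 6 (= 22) to equal 23, which does not hold.

False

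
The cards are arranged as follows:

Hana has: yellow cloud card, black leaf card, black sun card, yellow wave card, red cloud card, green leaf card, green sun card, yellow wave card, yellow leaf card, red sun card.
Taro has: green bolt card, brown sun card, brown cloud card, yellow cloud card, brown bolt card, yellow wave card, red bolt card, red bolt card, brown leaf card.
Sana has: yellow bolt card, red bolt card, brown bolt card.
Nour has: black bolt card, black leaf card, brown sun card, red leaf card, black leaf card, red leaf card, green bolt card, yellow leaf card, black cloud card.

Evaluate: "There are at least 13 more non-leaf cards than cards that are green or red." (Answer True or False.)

|non-leaf cards| = 22.
|cards that are green or red| = 11.
The claim requires 22 − 11 = 11 ≥ 13, which does not hold.

False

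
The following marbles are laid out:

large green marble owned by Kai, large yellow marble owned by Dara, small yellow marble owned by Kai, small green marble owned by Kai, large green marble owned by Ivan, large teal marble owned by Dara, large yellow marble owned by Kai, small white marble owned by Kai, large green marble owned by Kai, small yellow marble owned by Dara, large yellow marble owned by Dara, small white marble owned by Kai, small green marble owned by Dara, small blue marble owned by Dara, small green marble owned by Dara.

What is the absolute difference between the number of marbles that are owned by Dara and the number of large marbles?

0

marbles owned by Dara: 7. large marbles: 7.
|7 − 7| = 7 − 7 = 0.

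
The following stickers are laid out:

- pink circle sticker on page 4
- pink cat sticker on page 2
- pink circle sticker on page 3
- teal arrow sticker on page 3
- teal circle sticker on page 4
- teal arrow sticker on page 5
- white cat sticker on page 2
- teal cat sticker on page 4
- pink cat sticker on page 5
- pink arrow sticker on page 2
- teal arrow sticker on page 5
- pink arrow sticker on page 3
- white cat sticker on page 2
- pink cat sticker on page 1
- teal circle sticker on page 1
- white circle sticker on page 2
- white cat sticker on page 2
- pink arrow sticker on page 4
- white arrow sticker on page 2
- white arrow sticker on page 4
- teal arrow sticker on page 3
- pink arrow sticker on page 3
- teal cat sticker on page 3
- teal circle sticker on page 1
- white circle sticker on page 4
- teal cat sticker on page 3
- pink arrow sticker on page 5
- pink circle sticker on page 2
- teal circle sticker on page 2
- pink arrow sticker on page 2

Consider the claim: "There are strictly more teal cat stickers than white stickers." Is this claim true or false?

teal cat stickers: 3.
white stickers: 7.
The claim requires 3 > 7, which does not hold.

False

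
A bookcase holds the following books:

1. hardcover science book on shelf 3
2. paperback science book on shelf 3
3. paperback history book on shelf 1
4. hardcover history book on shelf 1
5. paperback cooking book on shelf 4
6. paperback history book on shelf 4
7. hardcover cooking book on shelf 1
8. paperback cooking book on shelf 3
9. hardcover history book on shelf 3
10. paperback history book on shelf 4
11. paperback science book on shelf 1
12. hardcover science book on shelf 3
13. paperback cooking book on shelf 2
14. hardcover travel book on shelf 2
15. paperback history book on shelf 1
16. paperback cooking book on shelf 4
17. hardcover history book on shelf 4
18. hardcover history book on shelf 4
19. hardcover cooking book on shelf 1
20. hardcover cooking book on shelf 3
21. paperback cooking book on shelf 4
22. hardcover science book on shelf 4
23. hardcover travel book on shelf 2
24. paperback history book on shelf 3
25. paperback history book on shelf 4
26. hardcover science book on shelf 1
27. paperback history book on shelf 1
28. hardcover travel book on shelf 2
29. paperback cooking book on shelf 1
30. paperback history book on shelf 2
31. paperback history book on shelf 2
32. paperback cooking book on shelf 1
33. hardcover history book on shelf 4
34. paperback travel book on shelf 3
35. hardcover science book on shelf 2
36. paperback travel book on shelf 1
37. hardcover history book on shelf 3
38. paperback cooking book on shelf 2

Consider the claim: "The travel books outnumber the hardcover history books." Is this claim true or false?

travel books: 5.
hardcover history books: 6.
The claim requires 5 > 6, which does not hold.

False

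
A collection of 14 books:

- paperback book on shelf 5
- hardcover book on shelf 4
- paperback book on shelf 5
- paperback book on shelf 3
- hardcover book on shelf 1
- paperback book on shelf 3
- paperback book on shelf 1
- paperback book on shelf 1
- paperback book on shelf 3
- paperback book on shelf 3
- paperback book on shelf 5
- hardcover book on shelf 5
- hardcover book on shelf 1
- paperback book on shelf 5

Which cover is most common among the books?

paperback

Counts by cover: paperback 10, hardcover 4.
The maximum is 10, held uniquely by paperback.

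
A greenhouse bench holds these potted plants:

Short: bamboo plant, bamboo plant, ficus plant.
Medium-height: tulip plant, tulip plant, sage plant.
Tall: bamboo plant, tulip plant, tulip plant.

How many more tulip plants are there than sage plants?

3

tulip plants: 4.
sage plants: 1.
4 − 1 = 3.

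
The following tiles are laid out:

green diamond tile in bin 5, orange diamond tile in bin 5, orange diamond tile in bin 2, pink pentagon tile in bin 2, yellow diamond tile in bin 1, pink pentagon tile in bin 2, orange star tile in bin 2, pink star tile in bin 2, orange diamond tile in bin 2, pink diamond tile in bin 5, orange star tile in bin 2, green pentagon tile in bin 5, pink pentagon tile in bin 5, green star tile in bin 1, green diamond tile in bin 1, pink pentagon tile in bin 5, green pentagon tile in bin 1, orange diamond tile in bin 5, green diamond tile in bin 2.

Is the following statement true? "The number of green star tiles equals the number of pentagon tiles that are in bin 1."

|green star tiles| = 1.
|pentagon tiles in bin 1| = 1.
The claim requires 1 = 1, which holds.

True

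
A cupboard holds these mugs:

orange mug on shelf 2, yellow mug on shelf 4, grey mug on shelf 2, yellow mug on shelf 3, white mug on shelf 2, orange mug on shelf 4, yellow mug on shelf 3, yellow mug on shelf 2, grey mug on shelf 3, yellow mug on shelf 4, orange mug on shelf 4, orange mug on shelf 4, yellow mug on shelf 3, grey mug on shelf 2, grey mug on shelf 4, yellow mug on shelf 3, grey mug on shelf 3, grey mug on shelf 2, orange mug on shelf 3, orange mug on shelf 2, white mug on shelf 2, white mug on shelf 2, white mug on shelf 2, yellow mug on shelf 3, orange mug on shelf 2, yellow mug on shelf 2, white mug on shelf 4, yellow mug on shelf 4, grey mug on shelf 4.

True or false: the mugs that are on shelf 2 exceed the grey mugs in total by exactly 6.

|mugs on shelf 2| = 12.
|grey mugs| = 7.
The claim requires 12 − 7 (= 5) to equal 6, which does not hold.

False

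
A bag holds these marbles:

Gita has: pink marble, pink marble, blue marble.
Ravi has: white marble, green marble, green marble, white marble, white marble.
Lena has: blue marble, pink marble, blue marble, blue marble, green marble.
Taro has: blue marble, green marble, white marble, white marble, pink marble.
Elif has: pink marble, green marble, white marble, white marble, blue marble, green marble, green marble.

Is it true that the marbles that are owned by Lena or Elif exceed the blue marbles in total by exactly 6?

True

marbles owned by Lena or Elif: 12.
blue marbles: 6.
The claim requires 12 − 6 (= 6) to equal 6, which holds.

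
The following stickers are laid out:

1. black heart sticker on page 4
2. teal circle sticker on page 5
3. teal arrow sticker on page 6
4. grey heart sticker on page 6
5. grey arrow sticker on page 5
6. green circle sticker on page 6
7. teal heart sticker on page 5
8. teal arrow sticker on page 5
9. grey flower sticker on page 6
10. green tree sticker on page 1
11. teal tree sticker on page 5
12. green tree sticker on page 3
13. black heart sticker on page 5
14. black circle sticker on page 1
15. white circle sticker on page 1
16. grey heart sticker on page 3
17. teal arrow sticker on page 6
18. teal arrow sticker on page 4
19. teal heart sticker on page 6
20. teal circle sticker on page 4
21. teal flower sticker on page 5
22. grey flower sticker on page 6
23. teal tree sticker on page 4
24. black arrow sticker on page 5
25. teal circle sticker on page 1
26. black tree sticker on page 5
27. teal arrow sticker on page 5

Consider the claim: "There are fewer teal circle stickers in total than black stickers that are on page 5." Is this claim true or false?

False

|teal circle stickers| = 3.
|black stickers on page 5| = 3.
The claim requires 3 < 3, which does not hold.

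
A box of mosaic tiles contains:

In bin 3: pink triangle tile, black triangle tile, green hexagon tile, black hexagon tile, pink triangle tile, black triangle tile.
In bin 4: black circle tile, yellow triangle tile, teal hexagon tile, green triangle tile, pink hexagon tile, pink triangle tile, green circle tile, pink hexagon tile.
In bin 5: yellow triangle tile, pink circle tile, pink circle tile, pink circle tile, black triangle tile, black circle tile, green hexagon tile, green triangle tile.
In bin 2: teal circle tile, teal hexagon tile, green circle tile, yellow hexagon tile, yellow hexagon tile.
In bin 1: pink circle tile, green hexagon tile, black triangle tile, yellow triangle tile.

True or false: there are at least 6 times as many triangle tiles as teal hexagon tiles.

True

|triangle tiles| = 12.
|teal hexagon tiles| = 2.
The claim requires 12 ≥ 6 × 2 = 12, which holds.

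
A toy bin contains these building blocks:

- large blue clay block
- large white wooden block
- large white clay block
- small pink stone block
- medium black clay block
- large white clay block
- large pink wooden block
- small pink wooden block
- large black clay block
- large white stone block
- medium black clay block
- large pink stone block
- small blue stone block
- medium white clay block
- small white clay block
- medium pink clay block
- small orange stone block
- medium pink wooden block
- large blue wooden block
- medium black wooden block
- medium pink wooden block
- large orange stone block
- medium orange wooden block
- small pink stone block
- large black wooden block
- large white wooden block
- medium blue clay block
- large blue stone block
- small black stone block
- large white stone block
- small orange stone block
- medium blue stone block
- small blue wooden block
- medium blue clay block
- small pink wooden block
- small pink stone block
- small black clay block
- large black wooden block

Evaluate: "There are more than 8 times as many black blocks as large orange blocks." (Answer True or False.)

|black blocks| = 8.
|large orange blocks| = 1.
The claim requires 8 > 8 × 1 = 8, which does not hold.

False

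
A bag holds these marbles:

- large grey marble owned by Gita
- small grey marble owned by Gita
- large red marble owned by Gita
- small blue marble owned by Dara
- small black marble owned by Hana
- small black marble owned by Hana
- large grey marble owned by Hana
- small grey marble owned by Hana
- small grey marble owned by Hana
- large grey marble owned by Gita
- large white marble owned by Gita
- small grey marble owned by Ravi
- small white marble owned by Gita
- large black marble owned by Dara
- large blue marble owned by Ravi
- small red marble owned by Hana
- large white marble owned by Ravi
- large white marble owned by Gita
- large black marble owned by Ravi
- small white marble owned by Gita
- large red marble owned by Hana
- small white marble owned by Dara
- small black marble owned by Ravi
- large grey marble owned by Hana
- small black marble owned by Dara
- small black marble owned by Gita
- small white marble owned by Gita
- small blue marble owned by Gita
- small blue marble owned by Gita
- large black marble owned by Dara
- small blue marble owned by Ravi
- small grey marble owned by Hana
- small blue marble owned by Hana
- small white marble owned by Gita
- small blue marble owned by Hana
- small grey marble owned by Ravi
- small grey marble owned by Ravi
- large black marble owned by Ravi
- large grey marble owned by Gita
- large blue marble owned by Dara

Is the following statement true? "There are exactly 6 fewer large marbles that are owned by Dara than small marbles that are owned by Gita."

False

Count of large marbles owned by Dara: 3.
Count of small marbles owned by Gita: 8.
The claim requires 8 − 3 (= 5) to equal 6, which does not hold.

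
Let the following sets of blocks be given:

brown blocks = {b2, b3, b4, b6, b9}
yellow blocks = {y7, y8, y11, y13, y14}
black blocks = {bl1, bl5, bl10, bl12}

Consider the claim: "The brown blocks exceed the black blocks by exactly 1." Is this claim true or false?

brown blocks: 5.
black blocks: 4.
The claim requires 5 − 4 (= 1) to equal 1, which holds.

True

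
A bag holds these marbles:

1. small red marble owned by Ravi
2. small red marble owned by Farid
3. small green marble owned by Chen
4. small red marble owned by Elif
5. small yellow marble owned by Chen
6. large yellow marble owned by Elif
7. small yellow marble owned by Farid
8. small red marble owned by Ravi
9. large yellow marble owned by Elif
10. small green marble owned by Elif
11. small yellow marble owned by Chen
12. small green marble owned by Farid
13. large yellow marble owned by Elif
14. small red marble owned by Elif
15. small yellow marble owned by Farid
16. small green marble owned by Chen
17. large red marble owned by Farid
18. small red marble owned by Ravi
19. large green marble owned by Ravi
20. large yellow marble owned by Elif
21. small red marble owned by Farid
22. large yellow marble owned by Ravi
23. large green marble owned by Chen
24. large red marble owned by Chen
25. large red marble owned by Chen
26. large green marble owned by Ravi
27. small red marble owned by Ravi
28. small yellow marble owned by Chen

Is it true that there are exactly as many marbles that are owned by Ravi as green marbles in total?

|marbles owned by Ravi| = 7.
|green marbles| = 7.
The claim requires 7 = 7, which holds.

True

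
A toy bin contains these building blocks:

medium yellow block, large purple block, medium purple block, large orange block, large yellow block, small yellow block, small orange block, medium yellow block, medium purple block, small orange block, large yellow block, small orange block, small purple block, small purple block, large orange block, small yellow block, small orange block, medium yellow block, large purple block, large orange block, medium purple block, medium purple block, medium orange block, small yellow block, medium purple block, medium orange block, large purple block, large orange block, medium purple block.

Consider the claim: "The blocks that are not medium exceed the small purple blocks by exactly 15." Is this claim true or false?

False

|blocks that are not medium| = 18.
|small purple blocks| = 2.
The claim requires 18 − 2 (= 16) to equal 15, which does not hold.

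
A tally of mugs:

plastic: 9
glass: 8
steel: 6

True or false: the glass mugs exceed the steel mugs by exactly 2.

True

|glass mugs| = 8.
|steel mugs| = 6.
The claim requires 8 − 6 (= 2) to equal 2, which holds.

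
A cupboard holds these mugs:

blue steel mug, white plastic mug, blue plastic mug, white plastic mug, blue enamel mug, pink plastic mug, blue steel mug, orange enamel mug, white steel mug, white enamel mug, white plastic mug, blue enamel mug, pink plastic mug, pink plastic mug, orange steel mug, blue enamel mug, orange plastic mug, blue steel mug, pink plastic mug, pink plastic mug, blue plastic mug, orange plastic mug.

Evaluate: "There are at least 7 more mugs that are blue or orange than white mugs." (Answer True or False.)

True

There are 12 mugs that are blue or orange.
There are 5 white mugs.
The claim requires 12 − 5 = 7 ≥ 7, which holds.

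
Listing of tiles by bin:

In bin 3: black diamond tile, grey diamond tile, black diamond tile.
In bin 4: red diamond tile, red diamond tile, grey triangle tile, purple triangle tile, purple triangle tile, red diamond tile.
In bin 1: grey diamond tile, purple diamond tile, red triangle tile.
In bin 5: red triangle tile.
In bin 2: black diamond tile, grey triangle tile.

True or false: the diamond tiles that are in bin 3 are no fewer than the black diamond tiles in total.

There are 3 diamond tiles in bin 3.
There are 3 black diamond tiles.
The claim requires 3 ≥ 3, which holds.

True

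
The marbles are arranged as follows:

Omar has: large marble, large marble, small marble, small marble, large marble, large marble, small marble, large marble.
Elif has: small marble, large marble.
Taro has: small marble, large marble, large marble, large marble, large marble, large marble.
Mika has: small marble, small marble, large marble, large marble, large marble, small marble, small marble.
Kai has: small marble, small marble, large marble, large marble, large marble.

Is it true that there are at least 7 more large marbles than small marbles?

There are 17 large marbles.
There are 11 small marbles.
The claim requires 17 − 11 = 6 ≥ 7, which does not hold.

False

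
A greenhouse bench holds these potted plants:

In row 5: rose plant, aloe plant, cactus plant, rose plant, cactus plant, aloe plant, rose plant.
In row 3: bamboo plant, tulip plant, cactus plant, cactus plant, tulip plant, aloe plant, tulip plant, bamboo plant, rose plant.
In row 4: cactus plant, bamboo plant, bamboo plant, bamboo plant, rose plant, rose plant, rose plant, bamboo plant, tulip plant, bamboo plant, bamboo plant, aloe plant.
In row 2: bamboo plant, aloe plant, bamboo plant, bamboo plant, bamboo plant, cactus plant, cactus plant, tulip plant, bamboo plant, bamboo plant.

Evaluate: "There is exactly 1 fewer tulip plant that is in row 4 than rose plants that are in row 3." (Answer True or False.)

False

There is 1 tulip plant in row 4.
There is 1 rose plant in row 3.
The claim requires 1 − 1 (= 0) to equal 1, which does not hold.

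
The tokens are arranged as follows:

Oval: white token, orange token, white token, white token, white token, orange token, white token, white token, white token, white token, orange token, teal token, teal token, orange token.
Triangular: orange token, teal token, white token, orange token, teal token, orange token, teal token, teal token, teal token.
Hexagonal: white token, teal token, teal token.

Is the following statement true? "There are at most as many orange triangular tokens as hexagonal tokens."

orange triangular tokens: 3.
hexagonal tokens: 3.
The claim requires 3 ≤ 3, which holds.

True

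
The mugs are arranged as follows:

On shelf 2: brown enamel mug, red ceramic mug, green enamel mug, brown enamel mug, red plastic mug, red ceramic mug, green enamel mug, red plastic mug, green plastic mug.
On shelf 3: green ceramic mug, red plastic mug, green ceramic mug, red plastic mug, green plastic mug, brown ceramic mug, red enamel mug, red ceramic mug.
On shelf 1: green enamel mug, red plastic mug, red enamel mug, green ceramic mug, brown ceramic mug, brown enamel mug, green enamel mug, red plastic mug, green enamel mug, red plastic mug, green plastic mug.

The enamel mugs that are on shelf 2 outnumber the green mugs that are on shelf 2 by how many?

1

enamel mugs on shelf 2: 4.
green mugs on shelf 2: 3.
4 − 3 = 1.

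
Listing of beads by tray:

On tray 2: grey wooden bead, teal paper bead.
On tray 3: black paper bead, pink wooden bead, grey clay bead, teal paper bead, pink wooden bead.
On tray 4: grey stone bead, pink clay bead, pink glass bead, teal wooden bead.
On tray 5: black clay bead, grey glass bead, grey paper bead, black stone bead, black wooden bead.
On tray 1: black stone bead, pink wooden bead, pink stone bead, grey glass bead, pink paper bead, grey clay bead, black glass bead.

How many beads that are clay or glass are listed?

clay: 4; glass: 4; together 4 + 4 = 8.

8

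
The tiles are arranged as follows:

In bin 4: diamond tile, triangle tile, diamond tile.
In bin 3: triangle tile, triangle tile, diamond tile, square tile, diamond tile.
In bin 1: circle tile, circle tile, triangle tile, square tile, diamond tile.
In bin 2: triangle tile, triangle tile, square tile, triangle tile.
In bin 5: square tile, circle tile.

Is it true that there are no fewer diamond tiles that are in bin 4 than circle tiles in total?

False

There are 2 diamond tiles in bin 4.
There are 3 circle tiles.
The claim requires 2 ≥ 3, which does not hold.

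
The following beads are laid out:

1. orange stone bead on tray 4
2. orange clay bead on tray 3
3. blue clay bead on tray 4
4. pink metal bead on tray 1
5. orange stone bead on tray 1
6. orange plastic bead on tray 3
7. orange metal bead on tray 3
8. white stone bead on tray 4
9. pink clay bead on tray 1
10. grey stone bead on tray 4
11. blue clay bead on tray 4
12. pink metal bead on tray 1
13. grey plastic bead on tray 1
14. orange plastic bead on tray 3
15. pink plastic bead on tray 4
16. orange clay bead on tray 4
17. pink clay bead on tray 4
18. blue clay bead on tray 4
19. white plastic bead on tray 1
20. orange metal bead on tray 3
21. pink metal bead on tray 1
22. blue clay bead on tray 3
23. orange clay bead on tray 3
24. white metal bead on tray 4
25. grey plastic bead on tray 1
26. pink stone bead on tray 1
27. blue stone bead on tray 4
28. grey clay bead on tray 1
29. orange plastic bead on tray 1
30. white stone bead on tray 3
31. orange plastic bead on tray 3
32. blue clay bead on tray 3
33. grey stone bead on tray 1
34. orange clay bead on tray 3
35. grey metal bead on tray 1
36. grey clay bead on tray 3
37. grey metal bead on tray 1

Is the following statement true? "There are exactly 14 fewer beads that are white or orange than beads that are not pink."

True

There are 16 beads that are white or orange.
There are 30 beads that are not pink.
The claim requires 30 − 16 (= 14) to equal 14, which holds.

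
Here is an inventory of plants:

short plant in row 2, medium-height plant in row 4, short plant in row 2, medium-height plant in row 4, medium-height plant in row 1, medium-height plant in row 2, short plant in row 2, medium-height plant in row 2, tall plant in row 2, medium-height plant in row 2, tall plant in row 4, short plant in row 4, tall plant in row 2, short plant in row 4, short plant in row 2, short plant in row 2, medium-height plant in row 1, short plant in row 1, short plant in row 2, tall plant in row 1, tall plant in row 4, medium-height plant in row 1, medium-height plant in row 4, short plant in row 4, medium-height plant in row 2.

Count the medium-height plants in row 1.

3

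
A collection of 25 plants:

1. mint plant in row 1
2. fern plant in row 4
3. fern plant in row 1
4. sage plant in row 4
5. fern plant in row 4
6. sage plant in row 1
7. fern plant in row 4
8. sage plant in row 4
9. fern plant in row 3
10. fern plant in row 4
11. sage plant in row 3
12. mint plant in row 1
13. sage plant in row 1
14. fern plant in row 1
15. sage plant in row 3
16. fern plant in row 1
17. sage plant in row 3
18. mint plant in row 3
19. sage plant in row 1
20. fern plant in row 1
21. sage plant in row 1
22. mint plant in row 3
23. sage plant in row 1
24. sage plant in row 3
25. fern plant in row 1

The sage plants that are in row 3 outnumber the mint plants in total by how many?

0

sage plants in row 3: 4.
mint plants: 4.
4 − 4 = 0.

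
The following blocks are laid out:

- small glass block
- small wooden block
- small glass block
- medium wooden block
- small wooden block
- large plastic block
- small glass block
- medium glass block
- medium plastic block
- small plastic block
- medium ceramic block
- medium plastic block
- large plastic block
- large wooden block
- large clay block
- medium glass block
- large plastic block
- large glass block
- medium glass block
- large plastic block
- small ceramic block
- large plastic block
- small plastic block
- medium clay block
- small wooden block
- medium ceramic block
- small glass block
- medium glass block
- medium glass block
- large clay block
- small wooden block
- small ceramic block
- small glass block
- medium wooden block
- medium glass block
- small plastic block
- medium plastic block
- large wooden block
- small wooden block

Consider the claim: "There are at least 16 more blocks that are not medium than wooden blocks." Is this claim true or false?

True

|blocks that are not medium| = 25.
|wooden blocks| = 9.
The claim requires 25 − 9 = 16 ≥ 16, which holds.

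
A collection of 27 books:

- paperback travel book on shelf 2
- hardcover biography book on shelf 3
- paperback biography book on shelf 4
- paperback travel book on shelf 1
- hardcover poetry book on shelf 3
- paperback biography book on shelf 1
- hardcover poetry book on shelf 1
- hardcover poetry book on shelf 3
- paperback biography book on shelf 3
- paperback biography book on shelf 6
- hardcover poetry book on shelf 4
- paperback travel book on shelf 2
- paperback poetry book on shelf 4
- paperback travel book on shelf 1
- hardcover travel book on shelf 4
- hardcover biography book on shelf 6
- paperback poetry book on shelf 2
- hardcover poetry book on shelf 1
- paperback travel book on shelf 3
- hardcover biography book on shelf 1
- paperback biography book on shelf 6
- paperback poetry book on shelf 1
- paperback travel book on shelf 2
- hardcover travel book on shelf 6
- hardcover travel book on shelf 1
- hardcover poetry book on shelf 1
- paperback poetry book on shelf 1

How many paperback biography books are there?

5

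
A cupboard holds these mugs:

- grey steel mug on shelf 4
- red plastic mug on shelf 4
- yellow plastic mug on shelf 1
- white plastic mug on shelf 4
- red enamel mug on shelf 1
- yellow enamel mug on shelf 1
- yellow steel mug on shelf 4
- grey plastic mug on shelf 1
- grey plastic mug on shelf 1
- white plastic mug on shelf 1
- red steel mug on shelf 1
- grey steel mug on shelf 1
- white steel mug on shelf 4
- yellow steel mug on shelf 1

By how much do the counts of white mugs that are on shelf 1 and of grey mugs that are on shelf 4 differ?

white mugs on shelf 1: 1. grey mugs on shelf 4: 1.
|1 − 1| = 1 − 1 = 0.

0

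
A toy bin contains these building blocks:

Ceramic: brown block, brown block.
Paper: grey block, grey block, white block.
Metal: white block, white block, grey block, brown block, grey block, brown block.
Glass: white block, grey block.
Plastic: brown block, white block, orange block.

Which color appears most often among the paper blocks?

Counts by color (restricted to paper blocks): grey 2, white 1.
The maximum is 2, held uniquely by grey.

grey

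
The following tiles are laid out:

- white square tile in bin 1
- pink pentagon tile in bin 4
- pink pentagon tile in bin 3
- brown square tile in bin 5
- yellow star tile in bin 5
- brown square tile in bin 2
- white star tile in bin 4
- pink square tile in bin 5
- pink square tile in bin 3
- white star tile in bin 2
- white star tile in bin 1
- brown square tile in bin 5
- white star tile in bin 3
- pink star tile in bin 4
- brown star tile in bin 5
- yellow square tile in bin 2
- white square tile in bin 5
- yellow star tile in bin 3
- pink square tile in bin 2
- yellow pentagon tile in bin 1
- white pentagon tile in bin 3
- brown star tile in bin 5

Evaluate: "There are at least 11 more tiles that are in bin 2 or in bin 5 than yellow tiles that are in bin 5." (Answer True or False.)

There are 11 tiles in bin 2 or in bin 5.
There is 1 yellow tile in bin 5.
The claim requires 11 − 1 = 10 ≥ 11, which does not hold.

False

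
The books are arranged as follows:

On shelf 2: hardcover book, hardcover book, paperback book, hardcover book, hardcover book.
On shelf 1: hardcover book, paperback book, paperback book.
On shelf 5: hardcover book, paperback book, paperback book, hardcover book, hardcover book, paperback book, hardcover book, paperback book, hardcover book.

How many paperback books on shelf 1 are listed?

2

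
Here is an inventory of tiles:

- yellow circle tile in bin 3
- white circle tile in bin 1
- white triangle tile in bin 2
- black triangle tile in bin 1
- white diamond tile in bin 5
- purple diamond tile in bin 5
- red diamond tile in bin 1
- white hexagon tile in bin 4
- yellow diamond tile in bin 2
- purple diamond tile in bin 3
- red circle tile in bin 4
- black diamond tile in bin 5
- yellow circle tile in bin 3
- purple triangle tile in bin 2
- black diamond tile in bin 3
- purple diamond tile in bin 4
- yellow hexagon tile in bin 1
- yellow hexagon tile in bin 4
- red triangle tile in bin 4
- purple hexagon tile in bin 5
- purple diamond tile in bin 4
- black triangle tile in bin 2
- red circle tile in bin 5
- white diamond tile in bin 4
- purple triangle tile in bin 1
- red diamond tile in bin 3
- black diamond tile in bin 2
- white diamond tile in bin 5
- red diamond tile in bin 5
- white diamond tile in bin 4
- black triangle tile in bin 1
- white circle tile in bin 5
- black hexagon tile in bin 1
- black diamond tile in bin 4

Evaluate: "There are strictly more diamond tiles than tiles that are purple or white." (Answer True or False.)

True

There are 16 diamond tiles.
There are 15 tiles that are purple or white.
The claim requires 16 > 15, which holds.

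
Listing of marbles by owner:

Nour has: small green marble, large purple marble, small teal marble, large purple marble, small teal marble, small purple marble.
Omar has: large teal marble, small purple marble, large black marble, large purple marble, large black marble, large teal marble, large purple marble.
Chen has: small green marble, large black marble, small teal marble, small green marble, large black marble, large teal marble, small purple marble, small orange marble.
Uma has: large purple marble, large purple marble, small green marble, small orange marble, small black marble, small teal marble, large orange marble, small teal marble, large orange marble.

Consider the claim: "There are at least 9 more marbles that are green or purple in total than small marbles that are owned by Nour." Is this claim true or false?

There are 13 marbles that are green or purple.
Count of small marbles owned by Nour: 4.
The claim requires 13 − 4 = 9 ≥ 9, which holds.

True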